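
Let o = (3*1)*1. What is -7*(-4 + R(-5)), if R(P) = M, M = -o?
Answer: 49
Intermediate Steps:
o = 3 (o = 3*1 = 3)
M = -3 (M = -1*3 = -3)
R(P) = -3
-7*(-4 + R(-5)) = -7*(-4 - 3) = -7*(-7) = 49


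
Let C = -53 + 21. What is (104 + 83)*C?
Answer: -5984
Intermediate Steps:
C = -32
(104 + 83)*C = (104 + 83)*(-32) = 187*(-32) = -5984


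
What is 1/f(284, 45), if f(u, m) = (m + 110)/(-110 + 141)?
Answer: ⅕ ≈ 0.20000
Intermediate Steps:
f(u, m) = 110/31 + m/31 (f(u, m) = (110 + m)/31 = (110 + m)*(1/31) = 110/31 + m/31)
1/f(284, 45) = 1/(110/31 + (1/31)*45) = 1/(110/31 + 45/31) = 1/5 = ⅕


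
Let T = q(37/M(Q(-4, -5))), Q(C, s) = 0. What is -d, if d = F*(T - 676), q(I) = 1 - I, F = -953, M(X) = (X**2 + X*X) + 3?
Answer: -1965086/3 ≈ -6.5503e+5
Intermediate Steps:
M(X) = 3 + 2*X**2 (M(X) = (X**2 + X**2) + 3 = 2*X**2 + 3 = 3 + 2*X**2)
T = -34/3 (T = 1 - 37/(3 + 2*0**2) = 1 - 37/(3 + 2*0) = 1 - 37/(3 + 0) = 1 - 37/3 = -34/3 ≈ -11.333)
d = 1965086/3 (d = -953*(-34/3 - 676) = -953*(-2062/3) = 1965086/3 ≈ 6.5503e+5)
-d = -1*1965086/3 = -1965086/3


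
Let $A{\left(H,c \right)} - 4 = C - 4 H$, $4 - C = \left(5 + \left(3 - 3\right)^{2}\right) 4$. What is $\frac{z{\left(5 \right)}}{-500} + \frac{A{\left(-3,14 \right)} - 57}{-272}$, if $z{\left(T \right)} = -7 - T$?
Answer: $\frac{7941}{34000} \approx 0.23356$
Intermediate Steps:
$C = -16$ ($C = 4 - \left(5 + \left(3 - 3\right)^{2}\right) 4 = 4 - \left(5 + 0^{2}\right) 4 = 4 - \left(5 + 0\right) 4 = 4 - 5 \cdot 4 = 4 - 20 = -16$)
$A{\left(H,c \right)} = -12 - 4 H$ ($A{\left(H,c \right)} = 4 - \left(16 + 4 H\right) = -12 - 4 H$)
$\frac{z{\left(5 \right)}}{-500} + \frac{A{\left(-3,14 \right)} - 57}{-272} = \frac{-7 - 5}{-500} + \frac{\left(-12 - -12\right) - 57}{-272} = \left(-7 - 5\right) \left(- \frac{1}{500}\right) + \left(\left(-12 + 12\right) - 57\right) \left(- \frac{1}{272}\right) = \left(-12\right) \left(- \frac{1}{500}\right) + \left(0 - 57\right) \left(- \frac{1}{272}\right) = \frac{3}{125} - - \frac{57}{272} = \frac{3}{125} + \frac{57}{272} = \frac{7941}{34000}$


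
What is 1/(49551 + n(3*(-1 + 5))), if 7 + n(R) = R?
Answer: 1/49556 ≈ 2.0179e-5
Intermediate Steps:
n(R) = -7 + R
1/(49551 + n(3*(-1 + 5))) = 1/(49551 + (-7 + 3*(-1 + 5))) = 1/(49551 + (-7 + 3*4)) = 1/(49551 + (-7 + 12)) = 1/(49551 + 5) = 1/49556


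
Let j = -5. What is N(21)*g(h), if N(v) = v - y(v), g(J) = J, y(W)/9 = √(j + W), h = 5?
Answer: -75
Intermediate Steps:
y(W) = 9*√(-5 + W)
N(v) = v - 9*√(-5 + v)
N(21)*g(h) = (21 - 9*√(-5 + 21))*5 = (21 - 9*√16)*5 = (21 - 9*4)*5 = (21 - 36)*5 = -15*5 = -75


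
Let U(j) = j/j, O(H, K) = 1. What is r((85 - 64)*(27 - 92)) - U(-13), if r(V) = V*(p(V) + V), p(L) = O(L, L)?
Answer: 1861859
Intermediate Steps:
p(L) = 1
r(V) = V*(1 + V)
U(j) = 1
r((85 - 64)*(27 - 92)) - U(-13) = ((85 - 64)*(27 - 92))*(1 + (85 - 64)*(27 - 92)) - 1*1 = (21*(-65))*(1 + 21*(-65)) - 1 = -1365*(1 - 1365) - 1 = -1365*(-1364) - 1 = 1861860 - 1 = 1861859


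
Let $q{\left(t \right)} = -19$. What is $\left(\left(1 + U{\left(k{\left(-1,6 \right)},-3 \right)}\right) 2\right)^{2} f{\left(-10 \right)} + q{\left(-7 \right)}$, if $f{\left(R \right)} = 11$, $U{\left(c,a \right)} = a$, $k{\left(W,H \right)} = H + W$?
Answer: $157$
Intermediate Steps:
$\left(\left(1 + U{\left(k{\left(-1,6 \right)},-3 \right)}\right) 2\right)^{2} f{\left(-10 \right)} + q{\left(-7 \right)} = \left(\left(1 - 3\right) 2\right)^{2} \cdot 11 - 19 = \left(\left(-2\right) 2\right)^{2} \cdot 11 - 19 = \left(-4\right)^{2} \cdot 11 - 19 = 16 \cdot 11 - 19 = 176 - 19 = 157$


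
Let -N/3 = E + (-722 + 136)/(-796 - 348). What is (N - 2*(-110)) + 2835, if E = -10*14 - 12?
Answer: 2007413/572 ≈ 3509.5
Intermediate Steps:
E = -152 (E = -140 - 12 = -152)
N = 259953/572 (N = -3*(-152 + (-722 + 136)/(-796 - 348)) = -3*(-152 - 586/(-1144)) = -3*(-152 - 586*(-1/1144)) = -3*(-152 + 293/572) = -3*(-86651/572) = 259953/572 ≈ 454.46)
(N - 2*(-110)) + 2835 = (259953/572 - 2*(-110)) + 2835 = (259953/572 + 220) + 2835 = 385793/572 + 2835 = 2007413/572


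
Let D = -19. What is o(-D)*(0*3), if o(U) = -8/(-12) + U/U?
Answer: 0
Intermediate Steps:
o(U) = 5/3 (o(U) = -8*(-1/12) + 1 = ⅔ + 1 = 5/3)
o(-D)*(0*3) = 5*(0*3)/3 = (5/3)*0 = 0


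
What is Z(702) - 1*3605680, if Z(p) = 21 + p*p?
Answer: -3112855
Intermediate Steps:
Z(p) = 21 + p**2
Z(702) - 1*3605680 = (21 + 702**2) - 1*3605680 = (21 + 492804) - 3605680 = 492825 - 3605680 = -3112855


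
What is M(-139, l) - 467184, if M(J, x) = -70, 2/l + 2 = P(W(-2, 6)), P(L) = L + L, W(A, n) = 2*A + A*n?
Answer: -467254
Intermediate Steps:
P(L) = 2*L
l = -1/17 (l = 2/(-2 + 2*(-2*(2 + 6))) = 2/(-2 + 2*(-2*8)) = 2/(-2 + 2*(-16)) = 2/(-2 - 32) = 2/(-34) = 2*(-1/34) = -1/17 ≈ -0.058824)
M(-139, l) - 467184 = -70 - 467184 = -467254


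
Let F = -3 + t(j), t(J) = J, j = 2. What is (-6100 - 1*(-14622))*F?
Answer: -8522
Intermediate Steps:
F = -1 (F = -3 + 2 = -1)
(-6100 - 1*(-14622))*F = (-6100 - 1*(-14622))*(-1) = (-6100 + 14622)*(-1) = 8522*(-1) = -8522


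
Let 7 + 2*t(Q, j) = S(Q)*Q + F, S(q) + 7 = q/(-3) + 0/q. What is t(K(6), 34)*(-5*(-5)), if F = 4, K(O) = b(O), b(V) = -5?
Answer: 1775/6 ≈ 295.83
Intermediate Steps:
K(O) = -5
S(q) = -7 - q/3 (S(q) = -7 + (q/(-3) + 0/q) = -7 + (q*(-⅓) + 0) = -7 + (-q/3 + 0) = -7 - q/3)
t(Q, j) = -3/2 + Q*(-7 - Q/3)/2 (t(Q, j) = -7/2 + ((-7 - Q/3)*Q + 4)/2 = -7/2 + (Q*(-7 - Q/3) + 4)/2 = -7/2 + (4 + Q*(-7 - Q/3))/2 = -7/2 + (2 + Q*(-7 - Q/3)/2) = -3/2 + Q*(-7 - Q/3)/2)
t(K(6), 34)*(-5*(-5)) = (-3/2 - ⅙*(-5)*(21 - 5))*(-5*(-5)) = (-3/2 - ⅙*(-5)*16)*25 = (-3/2 + 40/3)*25 = (71/6)*25 = 1775/6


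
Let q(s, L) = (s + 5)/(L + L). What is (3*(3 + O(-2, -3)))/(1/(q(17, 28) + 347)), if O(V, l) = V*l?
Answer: 262629/28 ≈ 9379.6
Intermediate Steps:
q(s, L) = (5 + s)/(2*L) (q(s, L) = (5 + s)/((2*L)) = (5 + s)*(1/(2*L)) = (5 + s)/(2*L))
(3*(3 + O(-2, -3)))/(1/(q(17, 28) + 347)) = (3*(3 - 2*(-3)))/(1/((½)*(5 + 17)/28 + 347)) = (3*(3 + 6))/(1/((½)*(1/28)*22 + 347)) = (3*9)/(1/(11/28 + 347)) = 27/(1/(9727/28)) = 27/(28/9727) = 27*(9727/28) = 262629/28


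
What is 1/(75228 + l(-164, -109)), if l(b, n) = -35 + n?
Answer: 1/75084 ≈ 1.3318e-5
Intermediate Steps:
1/(75228 + l(-164, -109)) = 1/(75228 + (-35 - 109)) = 1/(75228 - 144) = 1/75084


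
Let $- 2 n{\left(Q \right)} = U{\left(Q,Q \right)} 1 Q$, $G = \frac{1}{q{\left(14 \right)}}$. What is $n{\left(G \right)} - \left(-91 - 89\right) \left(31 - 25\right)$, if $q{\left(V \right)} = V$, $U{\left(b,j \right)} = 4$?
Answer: $\frac{7559}{7} \approx 1079.9$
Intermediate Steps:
$G = \frac{1}{14} \approx 0.071429$
$n{\left(Q \right)} = - 2 Q$ ($n{\left(Q \right)} = - \frac{4 \cdot 1 Q}{2} = - \frac{4 Q}{2} = - 2 Q$)
$n{\left(G \right)} - \left(-91 - 89\right) \left(31 - 25\right) = \left(-2\right) \frac{1}{14} - \left(-91 - 89\right) \left(31 - 25\right) = - \frac{1}{7} - - 180 \left(31 - 25\right) = - \frac{1}{7} - \left(-180\right) 6 = - \frac{1}{7} - -1080 = - \frac{1}{7} + 1080 = \frac{7559}{7}$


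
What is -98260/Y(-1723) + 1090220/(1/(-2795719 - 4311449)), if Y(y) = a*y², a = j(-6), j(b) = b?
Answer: -69008491809568042390/8906187 ≈ -7.7484e+12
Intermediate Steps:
a = -6
Y(y) = -6*y²
-98260/Y(-1723) + 1090220/(1/(-2795719 - 4311449)) = -98260/((-6*(-1723)²)) + 1090220/(1/(-2795719 - 4311449)) = -98260/((-6*2968729)) + 1090220/(1/(-7107168)) = -98260/(-17812374) + 1090220/(-1/7107168) = -98260*(-1/17812374) + 1090220*(-7107168) = 49130/8906187 - 7748376696960 = -69008491809568042390/8906187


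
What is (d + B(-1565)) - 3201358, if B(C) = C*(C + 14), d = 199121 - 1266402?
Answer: -1841324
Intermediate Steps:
d = -1067281
B(C) = C*(14 + C)
(d + B(-1565)) - 3201358 = (-1067281 - 1565*(14 - 1565)) - 3201358 = (-1067281 - 1565*(-1551)) - 3201358 = (-1067281 + 2427315) - 3201358 = 1360034 - 3201358 = -1841324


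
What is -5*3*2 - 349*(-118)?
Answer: 41152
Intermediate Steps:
-5*3*2 - 349*(-118) = -15*2 + 41182 = -30 + 41182 = 41152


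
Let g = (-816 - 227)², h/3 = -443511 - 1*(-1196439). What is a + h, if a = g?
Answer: 3346633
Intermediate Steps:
h = 2258784 (h = 3*(-443511 - 1*(-1196439)) = 3*(-443511 + 1196439) = 3*752928 = 2258784)
g = 1087849 (g = (-1043)² = 1087849)
a = 1087849
a + h = 1087849 + 2258784 = 3346633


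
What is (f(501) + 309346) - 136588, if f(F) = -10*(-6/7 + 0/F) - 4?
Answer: 1209338/7 ≈ 1.7276e+5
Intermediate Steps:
f(F) = 32/7 (f(F) = -10*(-6*⅐ + 0) - 4 = -10*(-6/7 + 0) - 4 = -10*(-6/7) - 4 = 60/7 - 4 = 32/7)
(f(501) + 309346) - 136588 = (32/7 + 309346) - 136588 = 2165454/7 - 136588 = 1209338/7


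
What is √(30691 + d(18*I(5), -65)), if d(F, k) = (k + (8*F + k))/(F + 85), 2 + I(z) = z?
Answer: 9*√7321269/139 ≈ 175.19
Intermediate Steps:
I(z) = -2 + z
d(F, k) = (2*k + 8*F)/(85 + F) (d(F, k) = (k + (k + 8*F))/(85 + F) = (2*k + 8*F)/(85 + F))
√(30691 + d(18*I(5), -65)) = √(30691 + 2*(-65 + 4*(18*(-2 + 5)))/(85 + 18*(-2 + 5))) = √(30691 + 2*(-65 + 4*(18*3))/(85 + 18*3)) = √(30691 + 2*(-65 + 4*54)/(85 + 54)) = √(30691 + 2*(-65 + 216)/139) = √(30691 + 2*(1/139)*151) = √(30691 + 302/139) = √(4266351/139) = 9*√7321269/139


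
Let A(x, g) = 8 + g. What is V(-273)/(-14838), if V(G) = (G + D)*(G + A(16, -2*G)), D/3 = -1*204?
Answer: 82895/4946 ≈ 16.760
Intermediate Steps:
D = -612 (D = 3*(-1*204) = 3*(-204) = -612)
V(G) = (-612 + G)*(8 - G) (V(G) = (G - 612)*(G + (8 - 2*G)) = (-612 + G)*(8 - G))
V(-273)/(-14838) = (-4896 - 1*(-273)² + 620*(-273))/(-14838) = (-4896 - 1*74529 - 169260)*(-1/14838) = (-4896 - 74529 - 169260)*(-1/14838) = -248685*(-1/14838) = 82895/4946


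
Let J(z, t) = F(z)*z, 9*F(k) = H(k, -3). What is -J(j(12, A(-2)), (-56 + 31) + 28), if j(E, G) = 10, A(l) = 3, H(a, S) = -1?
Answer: 10/9 ≈ 1.1111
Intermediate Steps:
F(k) = -1/9 (F(k) = (1/9)*(-1) = -1/9)
J(z, t) = -z/9
-J(j(12, A(-2)), (-56 + 31) + 28) = -(-1)*10/9 = -1*(-10/9) = 10/9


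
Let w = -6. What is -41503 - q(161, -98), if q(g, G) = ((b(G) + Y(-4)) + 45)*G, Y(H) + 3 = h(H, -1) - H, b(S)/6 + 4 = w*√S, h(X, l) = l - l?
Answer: -39347 - 24696*I*√2 ≈ -39347.0 - 34925.0*I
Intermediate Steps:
h(X, l) = 0
b(S) = -24 - 36*√S (b(S) = -24 + 6*(-6*√S) = -24 - 36*√S)
Y(H) = -3 - H (Y(H) = -3 + (0 - H) = -3 - H)
q(g, G) = G*(22 - 36*√G) (q(g, G) = (((-24 - 36*√G) + (-3 - 1*(-4))) + 45)*G = (((-24 - 36*√G) + (-3 + 4)) + 45)*G = (((-24 - 36*√G) + 1) + 45)*G = ((-23 - 36*√G) + 45)*G = (22 - 36*√G)*G = G*(22 - 36*√G))
-41503 - q(161, -98) = -41503 - (-(-24696)*I*√2 + 22*(-98)) = -41503 - (-(-24696)*I*√2 - 2156) = -41503 - (24696*I*√2 - 2156) = -41503 - (-2156 + 24696*I*√2) = -41503 + (2156 - 24696*I*√2) = -39347 - 24696*I*√2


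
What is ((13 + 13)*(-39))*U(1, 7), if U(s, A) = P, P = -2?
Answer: 2028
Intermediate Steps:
U(s, A) = -2
((13 + 13)*(-39))*U(1, 7) = ((13 + 13)*(-39))*(-2) = (26*(-39))*(-2) = -1014*(-2) = 2028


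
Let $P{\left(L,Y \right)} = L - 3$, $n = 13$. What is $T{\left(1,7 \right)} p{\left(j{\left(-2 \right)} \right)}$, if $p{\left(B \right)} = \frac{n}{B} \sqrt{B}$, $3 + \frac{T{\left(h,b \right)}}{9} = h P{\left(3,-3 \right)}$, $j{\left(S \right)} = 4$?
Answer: $- \frac{351}{2} \approx -175.5$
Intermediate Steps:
$P{\left(L,Y \right)} = -3 + L$ ($P{\left(L,Y \right)} = L - 3 = -3 + L$)
$T{\left(h,b \right)} = -27$ ($T{\left(h,b \right)} = -27 + 9 h \left(-3 + 3\right) = -27 + 9 h 0 = -27 + 9 \cdot 0 = -27 + 0 = -27$)
$p{\left(B \right)} = \frac{13}{\sqrt{B}}$ ($p{\left(B \right)} = \frac{13}{B} \sqrt{B} = \frac{13}{\sqrt{B}}$)
$T{\left(1,7 \right)} p{\left(j{\left(-2 \right)} \right)} = - 27 \cdot \frac{13}{2} = - 27 \cdot 13 \cdot \frac{1}{2} = \left(-27\right) \frac{13}{2} = - \frac{351}{2}$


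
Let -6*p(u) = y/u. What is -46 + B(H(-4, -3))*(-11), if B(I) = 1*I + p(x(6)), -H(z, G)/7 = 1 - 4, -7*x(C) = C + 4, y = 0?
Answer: -277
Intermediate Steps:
x(C) = -4/7 - C/7 (x(C) = -(C + 4)/7 = -(4 + C)/7 = -4/7 - C/7)
H(z, G) = 21 (H(z, G) = -7*(1 - 4) = -7*(-3) = 21)
p(u) = 0 (p(u) = -0/u = -⅙*0 = 0)
B(I) = I (B(I) = 1*I + 0 = I + 0 = I)
-46 + B(H(-4, -3))*(-11) = -46 + 21*(-11) = -46 - 231 = -277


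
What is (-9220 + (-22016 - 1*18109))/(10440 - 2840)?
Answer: -9869/1520 ≈ -6.4928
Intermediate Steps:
(-9220 + (-22016 - 1*18109))/(10440 - 2840) = (-9220 + (-22016 - 18109))/7600 = (-9220 - 40125)*(1/7600) = -49345*1/7600 = -9869/1520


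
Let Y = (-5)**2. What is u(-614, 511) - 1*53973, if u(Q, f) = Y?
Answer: -53948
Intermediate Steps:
Y = 25
u(Q, f) = 25
u(-614, 511) - 1*53973 = 25 - 1*53973 = 25 - 53973 = -53948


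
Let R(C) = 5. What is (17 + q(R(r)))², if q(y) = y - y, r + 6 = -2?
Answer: 289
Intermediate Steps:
r = -8 (r = -6 - 2 = -8)
q(y) = 0
(17 + q(R(r)))² = (17 + 0)² = 17² = 289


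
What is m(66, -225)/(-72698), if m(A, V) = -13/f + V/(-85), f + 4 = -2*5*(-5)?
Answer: -1849/56849836 ≈ -3.2524e-5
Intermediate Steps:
f = 46 (f = -4 - 2*5*(-5) = -4 - 10*(-5) = -4 + 50 = 46)
m(A, V) = -13/46 - V/85 (m(A, V) = -13/46 + V/(-85) = -13*1/46 + V*(-1/85) = -13/46 - V/85)
m(66, -225)/(-72698) = (-13/46 - 1/85*(-225))/(-72698) = (-13/46 + 45/17)*(-1/72698) = (1849/782)*(-1/72698) = -1849/56849836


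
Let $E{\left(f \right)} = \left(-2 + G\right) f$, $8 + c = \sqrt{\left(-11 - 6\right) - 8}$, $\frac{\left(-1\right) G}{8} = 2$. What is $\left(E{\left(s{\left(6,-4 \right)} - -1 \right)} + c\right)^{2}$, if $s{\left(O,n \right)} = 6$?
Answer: $17931 - 1340 i \approx 17931.0 - 1340.0 i$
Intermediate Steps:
$G = -16$ ($G = \left(-8\right) 2 = -16$)
$c = -8 + 5 i$ ($c = -8 + \sqrt{\left(-11 - 6\right) - 8} = -8 + \sqrt{-17 - 8} = -8 + \sqrt{-25} = -8 + 5 i \approx -8.0 + 5.0 i$)
$E{\left(f \right)} = - 18 f$ ($E{\left(f \right)} = \left(-2 - 16\right) f = - 18 f$)
$\left(E{\left(s{\left(6,-4 \right)} - -1 \right)} + c\right)^{2} = \left(- 18 \left(6 - -1\right) - \left(8 - 5 i\right)\right)^{2} = \left(- 18 \left(6 + 1\right) - \left(8 - 5 i\right)\right)^{2} = \left(\left(-18\right) 7 - \left(8 - 5 i\right)\right)^{2} = \left(-126 - \left(8 - 5 i\right)\right)^{2} = \left(-134 + 5 i\right)^{2}$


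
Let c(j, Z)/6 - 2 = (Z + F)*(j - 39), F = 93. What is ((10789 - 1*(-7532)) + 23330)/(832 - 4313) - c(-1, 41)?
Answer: 111865537/3481 ≈ 32136.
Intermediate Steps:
c(j, Z) = 12 + 6*(-39 + j)*(93 + Z) (c(j, Z) = 12 + 6*((Z + 93)*(j - 39)) = 12 + 6*((93 + Z)*(-39 + j)) = 12 + 6*((-39 + j)*(93 + Z)) = 12 + 6*(-39 + j)*(93 + Z))
((10789 - 1*(-7532)) + 23330)/(832 - 4313) - c(-1, 41) = ((10789 - 1*(-7532)) + 23330)/(832 - 4313) - (-21750 - 234*41 + 558*(-1) + 6*41*(-1)) = ((10789 + 7532) + 23330)/(-3481) - (-21750 - 9594 - 558 - 246) = (18321 + 23330)*(-1/3481) - 1*(-32148) = 41651*(-1/3481) + 32148 = -41651/3481 + 32148 = 111865537/3481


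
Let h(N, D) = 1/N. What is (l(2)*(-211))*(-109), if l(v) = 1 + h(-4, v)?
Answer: 68997/4 ≈ 17249.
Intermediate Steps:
h(N, D) = 1/N
l(v) = 3/4 (l(v) = 1 + 1/(-4) = 1 - 1/4 = 3/4)
(l(2)*(-211))*(-109) = ((3/4)*(-211))*(-109) = -633/4*(-109) = 68997/4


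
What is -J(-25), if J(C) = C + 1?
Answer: 24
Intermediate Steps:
J(C) = 1 + C
-J(-25) = -(1 - 25) = -1*(-24) = 24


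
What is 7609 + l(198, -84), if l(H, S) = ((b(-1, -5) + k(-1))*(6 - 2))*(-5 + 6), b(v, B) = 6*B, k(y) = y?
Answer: 7485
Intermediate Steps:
l(H, S) = -124 (l(H, S) = ((6*(-5) - 1)*(6 - 2))*(-5 + 6) = ((-30 - 1)*4)*1 = -31*4*1 = -124*1 = -124)
7609 + l(198, -84) = 7609 - 124 = 7485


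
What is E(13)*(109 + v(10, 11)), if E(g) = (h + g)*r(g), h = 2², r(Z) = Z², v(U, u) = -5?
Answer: 298792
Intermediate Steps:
h = 4
E(g) = g²*(4 + g) (E(g) = (4 + g)*g² = g²*(4 + g))
E(13)*(109 + v(10, 11)) = (13²*(4 + 13))*(109 - 5) = (169*17)*104 = 2873*104 = 298792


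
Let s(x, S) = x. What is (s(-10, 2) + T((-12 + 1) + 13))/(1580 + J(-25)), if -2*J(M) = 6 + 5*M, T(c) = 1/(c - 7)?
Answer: -34/5465 ≈ -0.0062214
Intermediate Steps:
T(c) = 1/(-7 + c)
J(M) = -3 - 5*M/2 (J(M) = -(6 + 5*M)/2 = -3 - 5*M/2)
(s(-10, 2) + T((-12 + 1) + 13))/(1580 + J(-25)) = (-10 + 1/(-7 + ((-12 + 1) + 13)))/(1580 + (-3 - 5/2*(-25))) = (-10 + 1/(-7 + (-11 + 13)))/(1580 + (-3 + 125/2)) = (-10 + 1/(-7 + 2))/(1580 + 119/2) = (-10 + 1/(-5))/(3279/2) = (-10 - ⅕)*(2/3279) = -51/5*2/3279 = -34/5465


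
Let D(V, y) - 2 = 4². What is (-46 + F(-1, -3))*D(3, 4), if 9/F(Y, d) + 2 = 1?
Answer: -990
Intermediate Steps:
F(Y, d) = -9 (F(Y, d) = 9/(-2 + 1) = 9/(-1) = 9*(-1) = -9)
D(V, y) = 18 (D(V, y) = 2 + 4² = 2 + 16 = 18)
(-46 + F(-1, -3))*D(3, 4) = (-46 - 9)*18 = -55*18 = -990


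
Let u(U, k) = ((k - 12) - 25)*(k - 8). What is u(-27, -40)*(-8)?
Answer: -29568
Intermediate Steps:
u(U, k) = (-37 + k)*(-8 + k) (u(U, k) = ((-12 + k) - 25)*(-8 + k) = (-37 + k)*(-8 + k))
u(-27, -40)*(-8) = (296 + (-40)² - 45*(-40))*(-8) = (296 + 1600 + 1800)*(-8) = 3696*(-8) = -29568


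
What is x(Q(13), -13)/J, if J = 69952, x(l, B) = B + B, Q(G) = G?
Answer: -13/34976 ≈ -0.00037168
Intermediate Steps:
x(l, B) = 2*B
x(Q(13), -13)/J = (2*(-13))/69952 = -26*1/69952 = -13/34976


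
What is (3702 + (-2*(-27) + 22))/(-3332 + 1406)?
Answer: -1889/963 ≈ -1.9616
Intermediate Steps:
(3702 + (-2*(-27) + 22))/(-3332 + 1406) = (3702 + (54 + 22))/(-1926) = (3702 + 76)*(-1/1926) = 3778*(-1/1926) = -1889/963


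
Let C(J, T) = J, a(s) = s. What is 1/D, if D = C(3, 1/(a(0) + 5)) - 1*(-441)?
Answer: 1/444 ≈ 0.0022523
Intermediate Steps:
D = 444 (D = 3 - 1*(-441) = 3 + 441 = 444)
1/D = 1/444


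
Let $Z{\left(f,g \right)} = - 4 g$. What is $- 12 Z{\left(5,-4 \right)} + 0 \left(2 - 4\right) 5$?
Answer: $-192$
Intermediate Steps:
$- 12 Z{\left(5,-4 \right)} + 0 \left(2 - 4\right) 5 = - 12 \left(\left(-4\right) \left(-4\right)\right) + 0 \left(2 - 4\right) 5 = \left(-12\right) 16 + 0 \left(2 - 4\right) 5 = -192 + 0 \left(-2\right) 5 = -192 + 0 \cdot 5 = -192 + 0 = -192$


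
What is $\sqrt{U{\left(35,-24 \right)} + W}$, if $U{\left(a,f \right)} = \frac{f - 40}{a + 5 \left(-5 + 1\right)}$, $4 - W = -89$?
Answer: $\frac{11 \sqrt{165}}{15} \approx 9.4198$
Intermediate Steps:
$W = 93$ ($W = 4 - -89 = 4 + 89 = 93$)
$U{\left(a,f \right)} = \frac{-40 + f}{-20 + a}$ ($U{\left(a,f \right)} = \frac{-40 + f}{a + 5 \left(-4\right)} = \frac{-40 + f}{a - 20} = \frac{-40 + f}{-20 + a}$)
$\sqrt{U{\left(35,-24 \right)} + W} = \sqrt{\frac{-40 - 24}{-20 + 35} + 93} = \sqrt{\frac{1}{15} \left(-64\right) + 93} = \sqrt{- \frac{64}{15} + 93} = \sqrt{\frac{1331}{15}} = \frac{11 \sqrt{165}}{15}$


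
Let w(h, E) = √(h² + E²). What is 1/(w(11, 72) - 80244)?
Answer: -80244/6439094231 - √5305/6439094231 ≈ -1.2473e-5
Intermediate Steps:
w(h, E) = √(E² + h²)
1/(w(11, 72) - 80244) = 1/(√(72² + 11²) - 80244) = 1/(√(5184 + 121) - 80244) = 1/(√5305 - 80244) = 1/(-80244 + √5305)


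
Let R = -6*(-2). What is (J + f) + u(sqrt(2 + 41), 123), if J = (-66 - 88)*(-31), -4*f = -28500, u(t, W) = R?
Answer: 11911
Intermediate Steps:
R = 12
u(t, W) = 12
f = 7125 (f = -1/4*(-28500) = 7125)
J = 4774 (J = -154*(-31) = 4774)
(J + f) + u(sqrt(2 + 41), 123) = (4774 + 7125) + 12 = 11899 + 12 = 11911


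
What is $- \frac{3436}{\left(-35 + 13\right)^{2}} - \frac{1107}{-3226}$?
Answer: $- \frac{2637187}{390346} \approx -6.756$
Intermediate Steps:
$- \frac{3436}{\left(-35 + 13\right)^{2}} - \frac{1107}{-3226} = - \frac{3436}{\left(-22\right)^{2}} - - \frac{1107}{3226} = - \frac{3436}{484} + \frac{1107}{3226} = \left(-3436\right) \frac{1}{484} + \frac{1107}{3226} = - \frac{859}{121} + \frac{1107}{3226} = - \frac{2637187}{390346}$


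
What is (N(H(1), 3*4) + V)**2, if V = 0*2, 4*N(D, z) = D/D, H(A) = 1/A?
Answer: 1/16 ≈ 0.062500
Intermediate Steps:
N(D, z) = 1/4 (N(D, z) = (D/D)/4 = (1/4)*1 = 1/4)
V = 0
(N(H(1), 3*4) + V)**2 = (1/4 + 0)**2 = (1/4)**2 = 1/16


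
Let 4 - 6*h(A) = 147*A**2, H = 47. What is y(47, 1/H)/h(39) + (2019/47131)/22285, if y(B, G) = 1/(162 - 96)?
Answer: 3915240512/2583156729585355 ≈ 1.5157e-6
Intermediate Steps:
y(B, G) = 1/66
h(A) = 2/3 - 49*A**2/2
y(47, 1/H)/h(39) + (2019/47131)/22285 = 1/(66*(2/3 - 49/2*39**2)) + (2019/47131)/22285 = 1/(66*(2/3 - 49/2*1521)) + (2019*(1/47131))*(1/22285) = 1/(66*(2/3 - 74529/2)) + (2019/47131)*(1/22285) = 1/(66*(-223583/6)) + 2019/1050314335 = (1/66)*(-6/223583) + 2019/1050314335 = -1/2459413 + 2019/1050314335 = 3915240512/2583156729585355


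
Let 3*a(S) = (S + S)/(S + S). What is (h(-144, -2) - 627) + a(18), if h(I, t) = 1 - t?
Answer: -1871/3 ≈ -623.67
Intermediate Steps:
a(S) = ⅓ (a(S) = ((S + S)/(S + S))/3 = ((2*S)/((2*S)))/3 = ((2*S)*(1/(2*S)))/3 = (⅓)*1 = ⅓)
(h(-144, -2) - 627) + a(18) = ((1 - 1*(-2)) - 627) + ⅓ = ((1 + 2) - 627) + ⅓ = (3 - 627) + ⅓ = -624 + ⅓ = -1871/3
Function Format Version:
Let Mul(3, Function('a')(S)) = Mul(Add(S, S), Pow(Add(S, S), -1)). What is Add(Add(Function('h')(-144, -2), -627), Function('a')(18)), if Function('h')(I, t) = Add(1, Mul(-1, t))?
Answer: Rational(-1871, 3) ≈ -623.67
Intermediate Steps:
Function('a')(S) = Rational(1, 3) (Function('a')(S) = Mul(Rational(1, 3), Mul(Add(S, S), Pow(Add(S, S), -1))) = Mul(Rational(1, 3), Mul(Mul(2, S), Pow(Mul(2, S), -1))) = Mul(Rational(1, 3), Mul(Mul(2, S), Mul(Rational(1, 2), Pow(S, -1)))) = Mul(Rational(1, 3), 1) = Rational(1, 3))
Add(Add(Function('h')(-144, -2), -627), Function('a')(18)) = Add(Add(Add(1, Mul(-1, -2)), -627), Rational(1, 3)) = Add(Add(Add(1, 2), -627), Rational(1, 3)) = Add(Add(3, -627), Rational(1, 3)) = Add(-624, Rational(1, 3)) = Rational(-1871, 3)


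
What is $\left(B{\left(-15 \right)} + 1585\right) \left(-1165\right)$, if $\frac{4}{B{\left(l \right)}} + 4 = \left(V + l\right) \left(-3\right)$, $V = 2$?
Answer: $- \frac{12926607}{7} \approx -1.8467 \cdot 10^{6}$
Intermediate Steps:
$B{\left(l \right)} = \frac{4}{-10 - 3 l}$ ($B{\left(l \right)} = \frac{4}{-4 + \left(2 + l\right) \left(-3\right)} = \frac{4}{-4 - \left(6 + 3 l\right)} = \frac{4}{-10 - 3 l}$)
$\left(B{\left(-15 \right)} + 1585\right) \left(-1165\right) = \left(- \frac{4}{10 + 3 \left(-15\right)} + 1585\right) \left(-1165\right) = \left(- \frac{4}{10 - 45} + 1585\right) \left(-1165\right) = \left(- \frac{4}{-35} + 1585\right) \left(-1165\right) = \left(\left(-4\right) \left(- \frac{1}{35}\right) + 1585\right) \left(-1165\right) = \left(\frac{4}{35} + 1585\right) \left(-1165\right) = \frac{55479}{35} \left(-1165\right) = - \frac{12926607}{7}$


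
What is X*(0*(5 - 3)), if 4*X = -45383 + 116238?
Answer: 0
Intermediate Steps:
X = 70855/4 (X = (-45383 + 116238)/4 = (¼)*70855 = 70855/4 ≈ 17714.)
X*(0*(5 - 3)) = 70855*(0*(5 - 3))/4 = 70855*(0*2)/4 = (70855/4)*0 = 0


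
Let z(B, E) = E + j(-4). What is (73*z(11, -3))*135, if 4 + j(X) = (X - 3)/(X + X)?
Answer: -482895/8 ≈ -60362.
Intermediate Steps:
j(X) = -4 + (-3 + X)/(2*X) (j(X) = -4 + (X - 3)/(X + X) = -4 + (-3 + X)/((2*X)) = -4 + (-3 + X)*(1/(2*X)) = -4 + (-3 + X)/(2*X))
z(B, E) = -25/8 + E (z(B, E) = E + (½)*(-3 - 7*(-4))/(-4) = E + (½)*(-¼)*(-3 + 28) = E + (½)*(-¼)*25 = E - 25/8 = -25/8 + E)
(73*z(11, -3))*135 = (73*(-25/8 - 3))*135 = (73*(-49/8))*135 = -3577/8*135 = -482895/8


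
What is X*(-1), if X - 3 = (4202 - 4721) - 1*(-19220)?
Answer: -18704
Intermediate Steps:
X = 18704 (X = 3 + ((4202 - 4721) - 1*(-19220)) = 3 + (-519 + 19220) = 3 + 18701 = 18704)
X*(-1) = 18704*(-1) = -18704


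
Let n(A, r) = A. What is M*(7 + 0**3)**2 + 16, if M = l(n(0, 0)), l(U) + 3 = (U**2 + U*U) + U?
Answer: -131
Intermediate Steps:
l(U) = -3 + U + 2*U**2 (l(U) = -3 + ((U**2 + U*U) + U) = -3 + ((U**2 + U**2) + U) = -3 + (2*U**2 + U) = -3 + (U + 2*U**2) = -3 + U + 2*U**2)
M = -3 (M = -3 + 0 + 2*0**2 = -3 + 0 + 2*0 = -3 + 0 + 0 = -3)
M*(7 + 0**3)**2 + 16 = -3*(7 + 0**3)**2 + 16 = -3*(7 + 0)**2 + 16 = -3*7**2 + 16 = -3*49 + 16 = -147 + 16 = -131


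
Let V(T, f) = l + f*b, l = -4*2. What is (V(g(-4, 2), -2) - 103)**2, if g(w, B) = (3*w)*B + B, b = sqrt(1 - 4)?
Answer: 12309 + 444*I*sqrt(3) ≈ 12309.0 + 769.03*I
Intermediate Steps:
l = -8
b = I*sqrt(3) (b = sqrt(-3) = I*sqrt(3) ≈ 1.732*I)
g(w, B) = B + 3*B*w (g(w, B) = 3*B*w + B = B + 3*B*w)
V(T, f) = -8 + I*f*sqrt(3) (V(T, f) = -8 + f*(I*sqrt(3)) = -8 + I*f*sqrt(3))
(V(g(-4, 2), -2) - 103)**2 = ((-8 + I*(-2)*sqrt(3)) - 103)**2 = ((-8 - 2*I*sqrt(3)) - 103)**2 = (-111 - 2*I*sqrt(3))**2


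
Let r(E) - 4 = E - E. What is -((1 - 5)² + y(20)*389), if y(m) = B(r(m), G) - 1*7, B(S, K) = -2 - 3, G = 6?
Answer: 4652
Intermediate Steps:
r(E) = 4 (r(E) = 4 + (E - E) = 4 + 0 = 4)
B(S, K) = -5
y(m) = -12 (y(m) = -5 - 1*7 = -5 - 7 = -12)
-((1 - 5)² + y(20)*389) = -((1 - 5)² - 12*389) = -((-4)² - 4668) = -(16 - 4668) = -1*(-4652) = 4652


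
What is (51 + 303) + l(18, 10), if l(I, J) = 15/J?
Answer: 711/2 ≈ 355.50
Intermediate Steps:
(51 + 303) + l(18, 10) = (51 + 303) + 15/10 = 354 + 15*(1/10) = 354 + 3/2 = 711/2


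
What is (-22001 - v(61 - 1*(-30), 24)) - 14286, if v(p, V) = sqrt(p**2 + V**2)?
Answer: -36287 - sqrt(8857) ≈ -36381.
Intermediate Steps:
v(p, V) = sqrt(V**2 + p**2)
(-22001 - v(61 - 1*(-30), 24)) - 14286 = (-22001 - sqrt(24**2 + (61 - 1*(-30))**2)) - 14286 = (-22001 - sqrt(576 + (61 + 30)**2)) - 14286 = (-22001 - sqrt(576 + 91**2)) - 14286 = (-22001 - sqrt(576 + 8281)) - 14286 = (-22001 - sqrt(8857)) - 14286 = -36287 - sqrt(8857)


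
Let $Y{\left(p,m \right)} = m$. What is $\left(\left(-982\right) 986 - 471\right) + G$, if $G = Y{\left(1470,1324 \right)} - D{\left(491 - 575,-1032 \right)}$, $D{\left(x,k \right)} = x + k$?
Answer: $-966283$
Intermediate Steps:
$D{\left(x,k \right)} = k + x$
$G = 2440$ ($G = 1324 - \left(-1032 + \left(491 - 575\right)\right) = 1324 - \left(-1032 - 84\right) = 1324 - -1116 = 1324 + 1116 = 2440$)
$\left(\left(-982\right) 986 - 471\right) + G = \left(\left(-982\right) 986 - 471\right) + 2440 = \left(-968252 - 471\right) + 2440 = -968723 + 2440 = -966283$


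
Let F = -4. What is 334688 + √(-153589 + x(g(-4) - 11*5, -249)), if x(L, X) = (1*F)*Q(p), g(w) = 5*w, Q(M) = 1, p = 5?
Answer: 334688 + I*√153593 ≈ 3.3469e+5 + 391.91*I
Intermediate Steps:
x(L, X) = -4 (x(L, X) = (1*(-4))*1 = -4*1 = -4)
334688 + √(-153589 + x(g(-4) - 11*5, -249)) = 334688 + √(-153589 - 4) = 334688 + √(-153593) = 334688 + I*√153593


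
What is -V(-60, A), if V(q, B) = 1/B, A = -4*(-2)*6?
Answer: -1/48 ≈ -0.020833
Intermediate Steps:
A = 48 (A = 8*6 = 48)
-V(-60, A) = -1/48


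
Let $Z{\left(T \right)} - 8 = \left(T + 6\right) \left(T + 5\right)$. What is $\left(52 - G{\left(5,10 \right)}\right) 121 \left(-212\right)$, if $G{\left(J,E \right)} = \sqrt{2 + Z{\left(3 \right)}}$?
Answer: $-1333904 + 25652 \sqrt{82} \approx -1.1016 \cdot 10^{6}$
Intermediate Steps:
$Z{\left(T \right)} = 8 + \left(5 + T\right) \left(6 + T\right)$ ($Z{\left(T \right)} = 8 + \left(T + 6\right) \left(T + 5\right) = 8 + \left(6 + T\right) \left(5 + T\right) = 8 + \left(5 + T\right) \left(6 + T\right)$)
$G{\left(J,E \right)} = \sqrt{82}$ ($G{\left(J,E \right)} = \sqrt{2 + \left(38 + 3^{2} + 11 \cdot 3\right)} = \sqrt{2 + \left(38 + 9 + 33\right)} = \sqrt{2 + 80} = \sqrt{82}$)
$\left(52 - G{\left(5,10 \right)}\right) 121 \left(-212\right) = \left(52 - \sqrt{82}\right) 121 \left(-212\right) = \left(6292 - 121 \sqrt{82}\right) \left(-212\right) = -1333904 + 25652 \sqrt{82}$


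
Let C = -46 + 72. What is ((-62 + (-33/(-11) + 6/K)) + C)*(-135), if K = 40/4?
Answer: 4374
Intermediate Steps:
K = 10 (K = 40*(¼) = 10)
C = 26
((-62 + (-33/(-11) + 6/K)) + C)*(-135) = ((-62 + (-33/(-11) + 6/10)) + 26)*(-135) = ((-62 + (-33*(-1/11) + 6*(⅒))) + 26)*(-135) = ((-62 + (3 + ⅗)) + 26)*(-135) = ((-62 + 18/5) + 26)*(-135) = (-292/5 + 26)*(-135) = -162/5*(-135) = 4374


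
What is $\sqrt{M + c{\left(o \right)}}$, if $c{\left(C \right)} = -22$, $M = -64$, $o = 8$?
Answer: $i \sqrt{86} \approx 9.2736 i$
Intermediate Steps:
$\sqrt{M + c{\left(o \right)}} = \sqrt{-64 - 22} = \sqrt{-86} = i \sqrt{86}$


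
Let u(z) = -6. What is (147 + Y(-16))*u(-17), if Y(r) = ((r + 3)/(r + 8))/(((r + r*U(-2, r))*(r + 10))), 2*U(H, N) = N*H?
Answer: -1919245/2176 ≈ -882.01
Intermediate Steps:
U(H, N) = H*N/2 (U(H, N) = (N*H)/2 = (H*N)/2 = H*N/2)
Y(r) = (3 + r)/((8 + r)*(10 + r)*(r - r²)) (Y(r) = ((r + 3)/(r + 8))/(((r + r*((½)*(-2)*r))*(r + 10))) = ((3 + r)/(8 + r))/(((r + r*(-r))*(10 + r))) = ((3 + r)/(8 + r))/(((r - r²)*(10 + r))) = ((3 + r)/(8 + r))/(((10 + r)*(r - r²))) = ((3 + r)/(8 + r))*(1/((10 + r)*(r - r²))) = (3 + r)/((8 + r)*(10 + r)*(r - r²)))
(147 + Y(-16))*u(-17) = (147 + (-3 - 1*(-16))/((-16)*(-80 + (-16)³ + 17*(-16)² + 62*(-16))))*(-6) = (147 - (-3 + 16)/(16*(-80 - 4096 + 17*256 - 992)))*(-6) = (147 - 1/16*13/(-80 - 4096 + 4352 - 992))*(-6) = (147 - 1/16*13/(-816))*(-6) = (147 - 1/16*(-1/816)*13)*(-6) = (147 + 13/13056)*(-6) = (1919245/13056)*(-6) = -1919245/2176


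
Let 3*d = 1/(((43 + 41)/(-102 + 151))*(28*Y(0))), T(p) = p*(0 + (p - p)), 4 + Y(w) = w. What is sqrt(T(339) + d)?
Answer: I/24 ≈ 0.041667*I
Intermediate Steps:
Y(w) = -4 + w
T(p) = 0 (T(p) = p*(0 + 0) = p*0 = 0)
d = -1/576 (d = 1/(3*((((43 + 41)/(-102 + 151))*(28*(-4 + 0))))) = 1/(3*(((84/49)*(28*(-4))))) = 1/(3*(((84*(1/49))*(-112)))) = 1/(3*(((12/7)*(-112)))) = (1/3)/(-192) = (1/3)*(-1/192) = -1/576 ≈ -0.0017361)
sqrt(T(339) + d) = sqrt(0 - 1/576) = sqrt(-1/576) = I/24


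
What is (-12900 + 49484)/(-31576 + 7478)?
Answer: -18292/12049 ≈ -1.5181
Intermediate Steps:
(-12900 + 49484)/(-31576 + 7478) = 36584/(-24098) = 36584*(-1/24098) = -18292/12049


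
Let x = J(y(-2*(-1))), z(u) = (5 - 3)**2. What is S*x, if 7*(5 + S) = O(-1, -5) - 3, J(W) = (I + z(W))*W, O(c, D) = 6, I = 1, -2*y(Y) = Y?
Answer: 160/7 ≈ 22.857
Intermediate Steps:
y(Y) = -Y/2
z(u) = 4 (z(u) = 2**2 = 4)
J(W) = 5*W (J(W) = (1 + 4)*W = 5*W)
x = -5 (x = 5*(-(-1)*(-1)) = 5*(-1/2*2) = 5*(-1) = -5)
S = -32/7 (S = -5 + (6 - 3)/7 = -5 + (1/7)*3 = -5 + 3/7 = -32/7 ≈ -4.5714)
S*x = -32/7*(-5) = 160/7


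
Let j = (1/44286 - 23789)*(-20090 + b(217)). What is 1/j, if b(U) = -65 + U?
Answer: 7381/3500845806919 ≈ 2.1083e-9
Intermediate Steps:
j = 3500845806919/7381 (j = (1/44286 - 23789)*(-20090 + (-65 + 217)) = (1/44286 - 23789)*(-20090 + 152) = -1053519653/44286*(-19938) = 3500845806919/7381 ≈ 4.7431e+8)
1/j = 1/(3500845806919/7381) = 7381/3500845806919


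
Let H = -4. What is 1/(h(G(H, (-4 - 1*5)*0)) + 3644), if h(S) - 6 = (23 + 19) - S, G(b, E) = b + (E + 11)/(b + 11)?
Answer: 7/25861 ≈ 0.00027068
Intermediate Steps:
G(b, E) = b + (11 + E)/(11 + b)
h(S) = 48 - S (h(S) = 6 + ((23 + 19) - S) = 6 + (42 - S) = 48 - S)
1/(h(G(H, (-4 - 1*5)*0)) + 3644) = 1/((48 - (11 + (-4 - 1*5)*0 + (-4)² + 11*(-4))/(11 - 4)) + 3644) = 1/((48 - (11 + (-4 - 5)*0 + 16 - 44)/7) + 3644) = 1/((48 - (11 - 9*0 + 16 - 44)/7) + 3644) = 1/((48 - (11 + 0 + 16 - 44)/7) + 3644) = 1/((48 - (-17)/7) + 3644) = 1/((48 - 1*(-17/7)) + 3644) = 1/((48 + 17/7) + 3644) = 1/(353/7 + 3644) = 1/(25861/7) = 7/25861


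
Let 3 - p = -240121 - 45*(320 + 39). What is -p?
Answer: -256279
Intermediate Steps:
p = 256279 (p = 3 - (-240121 - 45*(320 + 39)) = 3 - (-240121 - 45*359) = 3 - (-240121 - 1*16155) = 3 - (-240121 - 16155) = 3 - 1*(-256276) = 3 + 256276 = 256279)
-p = -1*256279 = -256279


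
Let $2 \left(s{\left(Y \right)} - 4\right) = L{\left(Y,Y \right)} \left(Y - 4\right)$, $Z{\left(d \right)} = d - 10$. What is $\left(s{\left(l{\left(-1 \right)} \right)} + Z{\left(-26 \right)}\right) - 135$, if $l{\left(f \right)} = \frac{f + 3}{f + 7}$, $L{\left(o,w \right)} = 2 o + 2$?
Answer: $- \frac{1547}{9} \approx -171.89$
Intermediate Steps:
$L{\left(o,w \right)} = 2 + 2 o$
$l{\left(f \right)} = \frac{3 + f}{7 + f}$
$Z{\left(d \right)} = -10 + d$ ($Z{\left(d \right)} = d - 10 = -10 + d$)
$s{\left(Y \right)} = 4 + \frac{\left(-4 + Y\right) \left(2 + 2 Y\right)}{2}$ ($s{\left(Y \right)} = 4 + \frac{\left(2 + 2 Y\right) \left(Y - 4\right)}{2} = 4 + \frac{\left(2 + 2 Y\right) \left(-4 + Y\right)}{2} = 4 + \frac{\left(-4 + Y\right) \left(2 + 2 Y\right)}{2}$)
$\left(s{\left(l{\left(-1 \right)} \right)} + Z{\left(-26 \right)}\right) - 135 = \left(\frac{3 - 1}{7 - 1} \left(-3 + \frac{3 - 1}{7 - 1}\right) - 36\right) - 135 = \left(\frac{1}{6} \cdot 2 \left(-3 + \frac{1}{6} \cdot 2\right) - 36\right) - 135 = \left(\frac{-3 + \frac{1}{3}}{3} - 36\right) - 135 = \left(\frac{1}{3} \left(- \frac{8}{3}\right) - 36\right) - 135 = \left(- \frac{8}{9} - 36\right) - 135 = - \frac{332}{9} - 135 = - \frac{1547}{9}$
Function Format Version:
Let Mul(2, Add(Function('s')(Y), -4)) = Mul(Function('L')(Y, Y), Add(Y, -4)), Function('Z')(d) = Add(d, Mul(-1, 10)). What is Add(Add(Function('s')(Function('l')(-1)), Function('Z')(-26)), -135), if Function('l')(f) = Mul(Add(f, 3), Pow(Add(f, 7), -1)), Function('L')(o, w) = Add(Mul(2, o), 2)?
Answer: Rational(-1547, 9) ≈ -171.89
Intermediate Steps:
Function('L')(o, w) = Add(2, Mul(2, o))
Function('l')(f) = Mul(Pow(Add(7, f), -1), Add(3, f)) (Function('l')(f) = Mul(Add(3, f), Pow(Add(7, f), -1)) = Mul(Pow(Add(7, f), -1), Add(3, f)))
Function('Z')(d) = Add(-10, d) (Function('Z')(d) = Add(d, -10) = Add(-10, d))
Function('s')(Y) = Add(4, Mul(Rational(1, 2), Add(-4, Y), Add(2, Mul(2, Y)))) (Function('s')(Y) = Add(4, Mul(Rational(1, 2), Mul(Add(2, Mul(2, Y)), Add(Y, -4)))) = Add(4, Mul(Rational(1, 2), Mul(Add(2, Mul(2, Y)), Add(-4, Y)))) = Add(4, Mul(Rational(1, 2), Mul(Add(-4, Y), Add(2, Mul(2, Y))))) = Add(4, Mul(Rational(1, 2), Add(-4, Y), Add(2, Mul(2, Y)))))
Add(Add(Function('s')(Function('l')(-1)), Function('Z')(-26)), -135) = Add(Add(Mul(Mul(Pow(Add(7, -1), -1), Add(3, -1)), Add(-3, Mul(Pow(Add(7, -1), -1), Add(3, -1)))), Add(-10, -26)), -135) = Add(Add(Mul(Mul(Pow(6, -1), 2), Add(-3, Mul(Pow(6, -1), 2))), -36), -135) = Add(Add(Mul(Mul(Rational(1, 6), 2), Add(-3, Mul(Rational(1, 6), 2))), -36), -135) = Add(Add(Mul(Rational(1, 3), Add(-3, Rational(1, 3))), -36), -135) = Add(Add(Mul(Rational(1, 3), Rational(-8, 3)), -36), -135) = Add(Add(Rational(-8, 9), -36), -135) = Add(Rational(-332, 9), -135) = Rational(-1547, 9)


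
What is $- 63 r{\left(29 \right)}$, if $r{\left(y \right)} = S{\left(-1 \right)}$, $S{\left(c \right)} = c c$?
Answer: $-63$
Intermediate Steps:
$S{\left(c \right)} = c^{2}$
$r{\left(y \right)} = 1$ ($r{\left(y \right)} = \left(-1\right)^{2} = 1$)
$- 63 r{\left(29 \right)} = \left(-63\right) 1 = -63$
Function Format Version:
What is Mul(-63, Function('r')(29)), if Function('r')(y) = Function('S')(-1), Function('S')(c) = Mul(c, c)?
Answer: -63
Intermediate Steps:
Function('S')(c) = Pow(c, 2)
Function('r')(y) = 1 (Function('r')(y) = Pow(-1, 2) = 1)
Mul(-63, Function('r')(29)) = Mul(-63, 1) = -63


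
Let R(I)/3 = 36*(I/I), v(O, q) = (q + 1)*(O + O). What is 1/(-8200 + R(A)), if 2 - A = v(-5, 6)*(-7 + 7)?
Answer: -1/8092 ≈ -0.00012358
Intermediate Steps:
v(O, q) = 2*O*(1 + q) (v(O, q) = (1 + q)*(2*O) = 2*O*(1 + q))
A = 2 (A = 2 - 2*(-5)*(1 + 6)*(-7 + 7) = 2 - 2*(-5)*7*0 = 2 - (-70)*0 = 2 - 1*0 = 2 + 0 = 2)
R(I) = 108 (R(I) = 3*(36*(I/I)) = 3*(36*1) = 3*36 = 108)
1/(-8200 + R(A)) = 1/(-8200 + 108) = 1/(-8092) = -1/8092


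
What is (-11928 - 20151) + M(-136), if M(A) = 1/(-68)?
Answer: -2181373/68 ≈ -32079.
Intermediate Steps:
M(A) = -1/68
(-11928 - 20151) + M(-136) = (-11928 - 20151) - 1/68 = -32079 - 1/68 = -2181373/68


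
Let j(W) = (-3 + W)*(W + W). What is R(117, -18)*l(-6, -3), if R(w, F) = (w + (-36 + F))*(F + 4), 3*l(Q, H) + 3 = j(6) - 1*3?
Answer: -8820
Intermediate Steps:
j(W) = 2*W*(-3 + W) (j(W) = (-3 + W)*(2*W) = 2*W*(-3 + W))
l(Q, H) = 10 (l(Q, H) = -1 + (2*6*(-3 + 6) - 1*3)/3 = -1 + (2*6*3 - 3)/3 = -1 + (36 - 3)/3 = -1 + (1/3)*33 = -1 + 11 = 10)
R(w, F) = (4 + F)*(-36 + F + w) (R(w, F) = (-36 + F + w)*(4 + F) = (4 + F)*(-36 + F + w))
R(117, -18)*l(-6, -3) = (-144 + (-18)**2 - 32*(-18) + 4*117 - 18*117)*10 = (-144 + 324 + 576 + 468 - 2106)*10 = -882*10 = -8820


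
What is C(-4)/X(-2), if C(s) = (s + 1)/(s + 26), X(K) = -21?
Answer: 1/154 ≈ 0.0064935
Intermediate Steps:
C(s) = (1 + s)/(26 + s)
C(-4)/X(-2) = ((1 - 4)/(26 - 4))/(-21) = (-3/22)*(-1/21) = ((1/22)*(-3))*(-1/21) = -3/22*(-1/21) = 1/154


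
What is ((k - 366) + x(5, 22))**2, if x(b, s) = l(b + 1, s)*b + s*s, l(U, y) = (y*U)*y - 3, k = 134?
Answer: 217769049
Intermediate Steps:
l(U, y) = -3 + U*y**2 (l(U, y) = (U*y)*y - 3 = U*y**2 - 3 = -3 + U*y**2)
x(b, s) = s**2 + b*(-3 + s**2*(1 + b)) (x(b, s) = (-3 + (b + 1)*s**2)*b + s*s = (-3 + (1 + b)*s**2)*b + s**2 = (-3 + s**2*(1 + b))*b + s**2 = b*(-3 + s**2*(1 + b)) + s**2 = s**2 + b*(-3 + s**2*(1 + b)))
((k - 366) + x(5, 22))**2 = ((134 - 366) + (22**2 + 5*(-3 + 22**2*(1 + 5))))**2 = (-232 + (484 + 5*(-3 + 484*6)))**2 = (-232 + (484 + 5*(-3 + 2904)))**2 = (-232 + (484 + 5*2901))**2 = (-232 + (484 + 14505))**2 = (-232 + 14989)**2 = 14757**2 = 217769049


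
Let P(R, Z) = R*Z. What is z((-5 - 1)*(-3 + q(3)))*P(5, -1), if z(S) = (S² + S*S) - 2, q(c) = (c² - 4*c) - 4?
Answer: -35990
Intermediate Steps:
q(c) = -4 + c² - 4*c
z(S) = -2 + 2*S² (z(S) = (S² + S²) - 2 = 2*S² - 2 = -2 + 2*S²)
z((-5 - 1)*(-3 + q(3)))*P(5, -1) = (-2 + 2*((-5 - 1)*(-3 + (-4 + 3² - 4*3)))²)*(5*(-1)) = (-2 + 2*(-6*(-3 + (-4 + 9 - 12)))²)*(-5) = (-2 + 2*(-6*(-3 - 7))²)*(-5) = (-2 + 2*(-6*(-10))²)*(-5) = (-2 + 2*60²)*(-5) = (-2 + 2*3600)*(-5) = (-2 + 7200)*(-5) = 7198*(-5) = -35990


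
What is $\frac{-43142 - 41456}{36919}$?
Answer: $- \frac{84598}{36919} \approx -2.2915$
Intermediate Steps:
$\frac{-43142 - 41456}{36919} = \left(-84598\right) \frac{1}{36919} = - \frac{84598}{36919}$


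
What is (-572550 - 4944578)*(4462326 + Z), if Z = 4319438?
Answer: -48450116053792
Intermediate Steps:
(-572550 - 4944578)*(4462326 + Z) = (-572550 - 4944578)*(4462326 + 4319438) = -5517128*8781764 = -48450116053792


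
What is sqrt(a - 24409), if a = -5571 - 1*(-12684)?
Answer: 4*I*sqrt(1081) ≈ 131.51*I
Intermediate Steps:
a = 7113 (a = -5571 + 12684 = 7113)
sqrt(a - 24409) = sqrt(7113 - 24409) = sqrt(-17296) = 4*I*sqrt(1081)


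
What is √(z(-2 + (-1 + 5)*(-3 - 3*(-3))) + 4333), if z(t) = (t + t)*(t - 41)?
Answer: √3497 ≈ 59.135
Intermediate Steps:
z(t) = 2*t*(-41 + t) (z(t) = (2*t)*(-41 + t) = 2*t*(-41 + t))
√(z(-2 + (-1 + 5)*(-3 - 3*(-3))) + 4333) = √(2*(-2 + (-1 + 5)*(-3 - 3*(-3)))*(-41 + (-2 + (-1 + 5)*(-3 - 3*(-3)))) + 4333) = √(2*(-2 + 4*(-3 + 9))*(-41 + (-2 + 4*(-3 + 9))) + 4333) = √(2*(-2 + 4*6)*(-41 + (-2 + 4*6)) + 4333) = √(2*(-2 + 24)*(-41 + (-2 + 24)) + 4333) = √(2*22*(-41 + 22) + 4333) = √(2*22*(-19) + 4333) = √(-836 + 4333) = √3497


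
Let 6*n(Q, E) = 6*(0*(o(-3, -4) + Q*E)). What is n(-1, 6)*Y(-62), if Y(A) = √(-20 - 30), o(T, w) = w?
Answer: 0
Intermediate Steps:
Y(A) = 5*I*√2 (Y(A) = √(-50) = 5*I*√2)
n(Q, E) = 0 (n(Q, E) = (6*(0*(-4 + Q*E)))/6 = (6*(0*(-4 + E*Q)))/6 = (6*0)/6 = (⅙)*0 = 0)
n(-1, 6)*Y(-62) = 0*(5*I*√2) = 0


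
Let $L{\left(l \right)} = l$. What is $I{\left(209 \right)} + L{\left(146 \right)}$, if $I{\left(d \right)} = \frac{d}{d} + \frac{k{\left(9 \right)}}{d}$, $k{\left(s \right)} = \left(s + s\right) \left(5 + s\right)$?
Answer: $\frac{30975}{209} \approx 148.21$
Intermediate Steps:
$k{\left(s \right)} = 2 s \left(5 + s\right)$
$I{\left(d \right)} = 1 + \frac{252}{d}$ ($I{\left(d \right)} = \frac{d}{d} + \frac{2 \cdot 9 \left(5 + 9\right)}{d} = 1 + \frac{2 \cdot 9 \cdot 14}{d} = 1 + \frac{252}{d}$)
$I{\left(209 \right)} + L{\left(146 \right)} = \frac{252 + 209}{209} + 146 = \frac{1}{209} \cdot 461 + 146 = \frac{461}{209} + 146 = \frac{30975}{209}$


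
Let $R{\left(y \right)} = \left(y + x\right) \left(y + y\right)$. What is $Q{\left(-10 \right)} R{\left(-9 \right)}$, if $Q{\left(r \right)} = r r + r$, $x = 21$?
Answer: $-19440$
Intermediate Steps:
$R{\left(y \right)} = 2 y \left(21 + y\right)$ ($R{\left(y \right)} = \left(y + 21\right) \left(y + y\right) = \left(21 + y\right) 2 y = 2 y \left(21 + y\right)$)
$Q{\left(r \right)} = r + r^{2}$ ($Q{\left(r \right)} = r^{2} + r = r + r^{2}$)
$Q{\left(-10 \right)} R{\left(-9 \right)} = - 10 \left(1 - 10\right) 2 \left(-9\right) \left(21 - 9\right) = \left(-10\right) \left(-9\right) 2 \left(-9\right) 12 = 90 \left(-216\right) = -19440$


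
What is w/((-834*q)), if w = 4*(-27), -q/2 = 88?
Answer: -9/12232 ≈ -0.00073577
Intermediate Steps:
q = -176 (q = -2*88 = -176)
w = -108
w/((-834*q)) = -108/((-834*(-176))) = -108/146784 = -108*1/146784 = -9/12232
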